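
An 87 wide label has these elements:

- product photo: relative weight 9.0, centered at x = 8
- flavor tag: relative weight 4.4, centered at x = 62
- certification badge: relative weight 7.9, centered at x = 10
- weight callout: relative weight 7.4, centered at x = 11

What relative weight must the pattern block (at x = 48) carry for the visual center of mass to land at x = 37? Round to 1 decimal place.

w ≈ 50.6

Known weights sum to 9.0 + 4.4 + 7.9 + 7.4 = 28.7; their moment is 9.0·8 + 4.4·62 + 7.9·10 + 7.4·11 = 505.2.
Set Σw·x/Σw = 37: (505.2 + 48w) = 37·(28.7 + w).
Rearranging, w·(48 − 37) = 37·28.7 − 505.2 = 556.7, so w ≈ 556.7/11 = 50.61.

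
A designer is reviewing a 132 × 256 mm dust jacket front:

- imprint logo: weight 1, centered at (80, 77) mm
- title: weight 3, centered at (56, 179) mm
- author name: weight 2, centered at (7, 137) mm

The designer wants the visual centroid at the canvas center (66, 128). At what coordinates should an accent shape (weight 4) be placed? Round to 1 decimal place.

New total weight: (1 + 3 + 2) + 4 = 10.
x: target moment 10×66 = 660; current 1·80 + 3·56 + 2·7 = 262; the accent shape supplies 398, so x = 398/4 ≈ 99.50.
y: target moment 10×128 = 1280; current 1·77 + 3·179 + 2·137 = 888; the accent shape supplies 392, so y = 392/4 ≈ 98.00.

(99.5, 98.0)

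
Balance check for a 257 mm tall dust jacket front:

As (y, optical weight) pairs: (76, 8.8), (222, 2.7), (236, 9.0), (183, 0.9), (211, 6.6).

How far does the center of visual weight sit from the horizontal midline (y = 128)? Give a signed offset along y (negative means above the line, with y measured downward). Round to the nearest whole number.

≈ 49 mm

Weights sum to 8.8 + 2.7 + 9.0 + 0.9 + 6.6 = 28.0.
y: (8.8·76 + 2.7·222 + 9.0·236 + 0.9·183 + 6.6·211) / 28.0 = 4949.5 / 28.0 ≈ 176.77
Difference: 176.77 − 128 ≈ 48.77.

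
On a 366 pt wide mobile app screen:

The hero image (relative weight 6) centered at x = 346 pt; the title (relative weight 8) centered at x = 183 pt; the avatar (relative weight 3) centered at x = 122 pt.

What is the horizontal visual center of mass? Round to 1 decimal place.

x ≈ 229.8

Total weight = 6 + 8 + 3 = 17.
x: (6·346 + 8·183 + 3·122) / 17 = 3906 / 17 ≈ 229.76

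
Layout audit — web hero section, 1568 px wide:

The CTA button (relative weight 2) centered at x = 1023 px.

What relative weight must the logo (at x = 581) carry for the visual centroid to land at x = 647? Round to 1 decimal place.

w ≈ 11.4

The single fixed element contributes weight 2, moment 2·1023 = 2046.
Balance at x = 647 requires (2046 + w·581) / (2 + w) = 647.
Solving: w = (647·2 − 2046) / (581 − 647) = -752 / -66 ≈ 11.39.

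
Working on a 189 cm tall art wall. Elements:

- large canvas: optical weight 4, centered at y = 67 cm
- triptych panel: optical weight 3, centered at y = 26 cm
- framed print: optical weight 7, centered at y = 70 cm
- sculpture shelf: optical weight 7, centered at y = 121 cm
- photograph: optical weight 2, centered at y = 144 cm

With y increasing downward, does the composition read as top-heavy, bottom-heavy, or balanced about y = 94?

top-heavy

Total weight = 4 + 3 + 7 + 7 + 2 = 23.
Σw·y = 4·67 + 3·26 + 7·70 + 7·121 + 2·144 = 1971, so ȳ = 1971/23 ≈ 85.70.
85.7 vs midline 94 → top-heavy.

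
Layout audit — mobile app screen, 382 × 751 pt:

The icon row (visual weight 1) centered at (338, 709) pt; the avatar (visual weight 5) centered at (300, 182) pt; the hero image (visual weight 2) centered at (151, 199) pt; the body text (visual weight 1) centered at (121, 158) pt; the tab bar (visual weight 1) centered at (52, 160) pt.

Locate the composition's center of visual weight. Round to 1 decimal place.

(231.3, 233.5)

Weights sum to 1 + 5 + 2 + 1 + 1 = 10.
x-moment: 1·338 + 5·300 + 2·151 + 1·121 + 1·52 = 2313; centroid 2313/10 ≈ 231.30.
y-moment: 1·709 + 5·182 + 2·199 + 1·158 + 1·160 = 2335; centroid 2335/10 ≈ 233.50.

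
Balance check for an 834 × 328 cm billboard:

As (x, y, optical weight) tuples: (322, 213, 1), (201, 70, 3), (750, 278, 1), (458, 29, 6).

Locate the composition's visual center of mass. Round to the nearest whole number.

Total weight = 1 + 3 + 1 + 6 = 11.
x: (1·322 + 3·201 + 1·750 + 6·458) / 11 = 4423 / 11 ≈ 402.09
y: (1·213 + 3·70 + 1·278 + 6·29) / 11 = 875 / 11 ≈ 79.55

(402, 80)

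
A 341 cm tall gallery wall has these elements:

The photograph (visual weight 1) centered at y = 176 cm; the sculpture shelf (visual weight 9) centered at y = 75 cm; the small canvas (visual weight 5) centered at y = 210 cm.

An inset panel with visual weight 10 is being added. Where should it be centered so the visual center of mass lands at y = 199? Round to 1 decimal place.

y ≈ 307.4

New total weight: (1 + 9 + 5) + 10 = 25.
y: target moment 25×199 = 4975; current 1·176 + 9·75 + 5·210 = 1901; the inset panel supplies 3074, so y = 3074/10 ≈ 307.40.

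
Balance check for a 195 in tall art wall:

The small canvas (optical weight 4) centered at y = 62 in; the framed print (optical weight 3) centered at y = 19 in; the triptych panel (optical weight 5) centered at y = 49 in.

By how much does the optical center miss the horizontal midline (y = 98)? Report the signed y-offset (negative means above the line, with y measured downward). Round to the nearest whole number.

≈ -52 in

Total weight = 4 + 3 + 5 = 12.
Σw·y = 4·62 + 3·19 + 5·49 = 550, so ȳ = 550/12 ≈ 45.83.
Against y = 98, that's 45.83 − 98 = -52.17.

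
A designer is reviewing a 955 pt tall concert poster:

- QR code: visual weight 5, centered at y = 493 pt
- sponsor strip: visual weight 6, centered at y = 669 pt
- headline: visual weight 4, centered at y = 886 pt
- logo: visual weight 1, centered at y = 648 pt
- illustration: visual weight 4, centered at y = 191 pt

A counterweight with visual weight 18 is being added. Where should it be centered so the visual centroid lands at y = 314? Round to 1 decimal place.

After adding the counterweight, total weight = 5 + 6 + 4 + 1 + 4 + 18 = 38.
Along y: (11435 + 18·y) / 38 = 314 (existing moment 5·493 + 6·669 + 4·886 + 1·648 + 4·191 = 11435) ⇒ y = (11932 − 11435) / 18 ≈ 27.61.

y ≈ 27.6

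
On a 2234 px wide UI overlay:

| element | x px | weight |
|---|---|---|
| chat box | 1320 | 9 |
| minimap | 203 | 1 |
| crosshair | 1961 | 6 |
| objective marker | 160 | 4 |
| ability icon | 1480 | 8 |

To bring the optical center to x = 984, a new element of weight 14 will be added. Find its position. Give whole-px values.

x ≈ 357

With the new element, Σw becomes 9 + 1 + 6 + 4 + 8 + 14 = 42.
Along x: (36329 + 14·x) / 42 = 984 (existing moment 9·1320 + 1·203 + 6·1961 + 4·160 + 8·1480 = 36329) ⇒ x = (41328 − 36329) / 14 ≈ 357.07.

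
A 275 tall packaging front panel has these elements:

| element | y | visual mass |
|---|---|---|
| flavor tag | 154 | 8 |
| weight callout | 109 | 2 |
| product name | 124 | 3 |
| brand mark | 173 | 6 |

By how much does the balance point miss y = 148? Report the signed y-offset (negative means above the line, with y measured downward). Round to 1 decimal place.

≈ 2.5

Σw = 8 + 2 + 3 + 6 = 19.
y: (8·154 + 2·109 + 3·124 + 6·173) / 19 = 2860 / 19 ≈ 150.53
Against y = 148, that's 150.53 − 148 = 2.53.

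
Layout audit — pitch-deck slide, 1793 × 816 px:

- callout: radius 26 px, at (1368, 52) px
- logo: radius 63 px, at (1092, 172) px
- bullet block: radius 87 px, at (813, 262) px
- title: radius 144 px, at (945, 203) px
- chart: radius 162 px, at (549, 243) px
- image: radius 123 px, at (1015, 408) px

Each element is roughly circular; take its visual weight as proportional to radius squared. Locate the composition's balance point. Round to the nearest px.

(818, 262)

Weights ∝ r²: callout 26² = 676, logo 63² = 3969, bullet block 87² = 7569, title 144² = 20736, chart 162² = 26244, image 123² = 15129; Σw = 74323.
x: moment 60771924 / weight 74323 ≈ 817.67
y: moment 19460230 / weight 74323 ≈ 261.83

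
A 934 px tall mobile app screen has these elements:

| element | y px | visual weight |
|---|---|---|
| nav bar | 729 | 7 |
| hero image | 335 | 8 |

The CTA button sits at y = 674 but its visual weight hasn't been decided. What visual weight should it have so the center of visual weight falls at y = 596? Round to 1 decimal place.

Fixed elements: Σw = 7 + 8 = 15, Σw·y = 7·729 + 8·335 = 7783.
For the centroid to hit 596: (7783 + w·674) / (15 + w) = 596.
So w = (596·15 − 7783)/(674 − 596) = 1157/78 ≈ 14.83.

w ≈ 14.8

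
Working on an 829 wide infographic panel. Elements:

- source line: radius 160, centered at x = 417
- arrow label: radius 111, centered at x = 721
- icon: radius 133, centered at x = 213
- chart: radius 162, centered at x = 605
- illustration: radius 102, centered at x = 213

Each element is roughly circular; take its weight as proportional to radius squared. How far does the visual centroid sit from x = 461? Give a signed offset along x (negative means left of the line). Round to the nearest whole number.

r² weights: source line 160² = 25600, arrow label 111² = 12321, icon 133² = 17689, chart 162² = 26244, illustration 102² = 10404. Total = 92258.
x-moment: 25600·417 + 12321·721 + 17689·213 + 26244·605 + 10404·213 = 41420070; centroid 41420070/92258 ≈ 448.96.
Difference: 448.96 − 461 ≈ -12.04.

≈ -12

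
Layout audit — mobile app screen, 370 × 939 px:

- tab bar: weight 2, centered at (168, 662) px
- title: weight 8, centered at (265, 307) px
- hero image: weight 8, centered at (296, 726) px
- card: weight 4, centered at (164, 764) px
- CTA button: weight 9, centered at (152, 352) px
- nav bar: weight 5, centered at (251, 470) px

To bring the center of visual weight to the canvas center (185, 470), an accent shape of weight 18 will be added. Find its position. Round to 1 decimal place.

New total weight: (2 + 8 + 8 + 4 + 9 + 5) + 18 = 54.
x: need Σw·x = 54·185 = 9990. Existing = 2·168 + 8·265 + 8·296 + 4·164 + 9·152 + 5·251 = 8103. Remainder 1887 / 18 ≈ 104.83.
y: need Σw·y = 54·470 = 25380. Existing = 2·662 + 8·307 + 8·726 + 4·764 + 9·352 + 5·470 = 18162. Remainder 7218 / 18 ≈ 401.00.

(104.8, 401.0)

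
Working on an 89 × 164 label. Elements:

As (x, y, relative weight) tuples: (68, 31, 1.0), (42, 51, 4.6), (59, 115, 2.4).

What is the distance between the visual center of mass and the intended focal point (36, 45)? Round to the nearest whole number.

≈ 27

Total weight = 1.0 + 4.6 + 2.4 = 8.0.
x-moment: 1.0·68 + 4.6·42 + 2.4·59 = 402.8; centroid 402.8/8.0 ≈ 50.35.
y-moment: 1.0·31 + 4.6·51 + 2.4·115 = 541.6; centroid 541.6/8.0 ≈ 67.70.
Offset from (36, 45): Δx ≈ 14.35, Δy ≈ 22.70; distance = √(Δx² + Δy²) ≈ 26.86.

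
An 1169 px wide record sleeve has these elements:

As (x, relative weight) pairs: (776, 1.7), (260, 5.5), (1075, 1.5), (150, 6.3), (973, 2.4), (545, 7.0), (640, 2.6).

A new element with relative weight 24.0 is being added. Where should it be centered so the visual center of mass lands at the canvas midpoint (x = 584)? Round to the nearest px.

x ≈ 694

After adding the new element, total weight = 1.7 + 5.5 + 1.5 + 6.3 + 2.4 + 7.0 + 2.6 + 24.0 = 51.0.
Along x: (13120.9 + 24.0·x) / 51.0 = 584 (existing moment 1.7·776 + 5.5·260 + 1.5·1075 + 6.3·150 + 2.4·973 + 7.0·545 + 2.6·640 = 13120.9) ⇒ x = (29784.0 − 13120.9) / 24.0 ≈ 694.30.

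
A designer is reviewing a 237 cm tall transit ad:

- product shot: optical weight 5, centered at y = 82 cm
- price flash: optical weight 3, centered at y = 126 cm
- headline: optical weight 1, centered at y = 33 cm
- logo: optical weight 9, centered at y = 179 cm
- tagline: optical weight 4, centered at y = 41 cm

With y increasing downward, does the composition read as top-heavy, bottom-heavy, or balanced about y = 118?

balanced

Σw = 5 + 3 + 1 + 9 + 4 = 22.
y-moment: 5·82 + 3·126 + 1·33 + 9·179 + 4·41 = 2596; centroid 2596/22 ≈ 118.00.
That equals the midline 118 — balanced.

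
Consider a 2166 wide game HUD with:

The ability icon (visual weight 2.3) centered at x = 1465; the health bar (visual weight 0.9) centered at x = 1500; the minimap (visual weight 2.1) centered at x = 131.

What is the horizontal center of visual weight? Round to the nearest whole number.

Total weight = 2.3 + 0.9 + 2.1 = 5.3.
x-moment: 2.3·1465 + 0.9·1500 + 2.1·131 = 4994.6; centroid 4994.6/5.3 ≈ 942.38.

x ≈ 942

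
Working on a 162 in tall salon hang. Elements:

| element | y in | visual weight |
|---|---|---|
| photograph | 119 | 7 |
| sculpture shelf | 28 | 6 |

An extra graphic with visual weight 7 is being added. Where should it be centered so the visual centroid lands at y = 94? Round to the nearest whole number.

y ≈ 126

New total weight: (7 + 6) + 7 = 20.
y: need Σw·y = 20·94 = 1880. Existing = 7·119 + 6·28 = 1001. Remainder 879 / 7 ≈ 125.57.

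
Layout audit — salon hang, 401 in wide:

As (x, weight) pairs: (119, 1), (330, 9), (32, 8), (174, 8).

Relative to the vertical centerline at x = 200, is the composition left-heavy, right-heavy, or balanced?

Weights sum to 1 + 9 + 8 + 8 = 26.
x-moment: 1·119 + 9·330 + 8·32 + 8·174 = 4737; centroid 4737/26 ≈ 182.19.
Since 182.2 is left of 200, the composition reads left-heavy.

left-heavy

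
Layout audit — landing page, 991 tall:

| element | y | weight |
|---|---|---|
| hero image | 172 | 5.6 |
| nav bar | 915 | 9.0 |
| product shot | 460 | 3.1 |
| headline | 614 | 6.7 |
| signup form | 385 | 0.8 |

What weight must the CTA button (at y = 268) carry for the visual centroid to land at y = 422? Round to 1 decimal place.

w ≈ 28.6

Fixed elements: Σw = 5.6 + 9.0 + 3.1 + 6.7 + 0.8 = 25.2, Σw·y = 5.6·172 + 9.0·915 + 3.1·460 + 6.7·614 + 0.8·385 = 15046.0.
Balance at y = 422 requires (15046.0 + w·268) / (25.2 + w) = 422.
Solving: w = (422·25.2 − 15046.0) / (268 − 422) = -4411.6 / -154 ≈ 28.65.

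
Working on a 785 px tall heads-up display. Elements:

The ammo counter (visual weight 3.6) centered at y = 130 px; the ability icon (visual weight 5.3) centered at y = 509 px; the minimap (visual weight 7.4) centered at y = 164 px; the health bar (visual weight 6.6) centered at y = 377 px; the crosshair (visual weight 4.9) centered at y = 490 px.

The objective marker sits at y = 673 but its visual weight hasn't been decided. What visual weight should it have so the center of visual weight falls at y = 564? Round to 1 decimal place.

w ≈ 58.8

Existing Σw = 27.8 (3.6 + 5.3 + 7.4 + 6.6 + 4.9); existing moment 3.6·130 + 5.3·509 + 7.4·164 + 6.6·377 + 4.9·490 = 9268.5.
Balance at y = 564 requires (9268.5 + w·673) / (27.8 + w) = 564.
So w = (564·27.8 − 9268.5)/(673 − 564) = 6410.7/109 ≈ 58.81.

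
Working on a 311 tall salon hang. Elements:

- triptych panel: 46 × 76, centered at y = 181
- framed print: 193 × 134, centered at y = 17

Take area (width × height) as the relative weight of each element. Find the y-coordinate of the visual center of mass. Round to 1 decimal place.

Taking area as weight: triptych panel 46·76 = 3496, framed print 193·134 = 25862. Sum 29358.
Σw·y = 3496·181 + 25862·17 = 1072430, so ȳ = 1072430/29358 ≈ 36.53.

y ≈ 36.5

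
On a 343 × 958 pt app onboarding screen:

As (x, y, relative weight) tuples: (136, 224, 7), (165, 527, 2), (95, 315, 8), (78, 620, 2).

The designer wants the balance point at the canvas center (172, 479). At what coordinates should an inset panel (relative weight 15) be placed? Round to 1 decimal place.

(243.3, 660.3)

After adding the inset panel, total weight = 7 + 2 + 8 + 2 + 15 = 34.
Along x: (2198 + 15·x) / 34 = 172 (existing moment 7·136 + 2·165 + 8·95 + 2·78 = 2198) ⇒ x = (5848 − 2198) / 15 ≈ 243.33.
Along y: (6382 + 15·y) / 34 = 479 (existing moment 7·224 + 2·527 + 8·315 + 2·620 = 6382) ⇒ y = (16286 − 6382) / 15 ≈ 660.27.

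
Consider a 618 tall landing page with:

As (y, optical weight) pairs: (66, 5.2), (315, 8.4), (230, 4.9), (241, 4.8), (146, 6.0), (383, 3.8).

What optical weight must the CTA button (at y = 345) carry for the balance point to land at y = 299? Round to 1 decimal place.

Existing Σw = 33.1 (5.2 + 8.4 + 4.9 + 4.8 + 6.0 + 3.8); existing moment 5.2·66 + 8.4·315 + 4.9·230 + 4.8·241 + 6.0·146 + 3.8·383 = 7604.4.
Balance at y = 299 requires (7604.4 + w·345) / (33.1 + w) = 299.
So w = (299·33.1 − 7604.4)/(345 − 299) = 2292.5/46 ≈ 49.84.

w ≈ 49.8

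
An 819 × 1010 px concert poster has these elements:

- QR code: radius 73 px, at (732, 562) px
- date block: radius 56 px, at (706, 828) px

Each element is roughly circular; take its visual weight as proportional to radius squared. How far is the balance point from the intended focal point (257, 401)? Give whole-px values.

≈ 533 px

Weights ∝ r²: QR code 73² = 5329, date block 56² = 3136; Σw = 8465.
x-moment: 5329·732 + 3136·706 = 6114844; centroid 6114844/8465 ≈ 722.37.
y-moment: 5329·562 + 3136·828 = 5591506; centroid 5591506/8465 ≈ 660.54.
Offset from (257, 401): Δx ≈ 465.37, Δy ≈ 259.54; distance = √(Δx² + Δy²) ≈ 532.85.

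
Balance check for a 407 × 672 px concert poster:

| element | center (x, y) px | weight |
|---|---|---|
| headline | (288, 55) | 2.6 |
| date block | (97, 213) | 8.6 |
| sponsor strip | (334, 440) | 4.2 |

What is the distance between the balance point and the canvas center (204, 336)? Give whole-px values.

Total weight = 2.6 + 8.6 + 4.2 = 15.4.
x: (2.6·288 + 8.6·97 + 4.2·334) / 15.4 = 2985.8 / 15.4 ≈ 193.88
y: (2.6·55 + 8.6·213 + 4.2·440) / 15.4 = 3822.8 / 15.4 ≈ 248.23
From (204, 336): dx = -10.12, dy = -87.77, so the distance is √(dx²+dy²) ≈ 88.35.

≈ 88 px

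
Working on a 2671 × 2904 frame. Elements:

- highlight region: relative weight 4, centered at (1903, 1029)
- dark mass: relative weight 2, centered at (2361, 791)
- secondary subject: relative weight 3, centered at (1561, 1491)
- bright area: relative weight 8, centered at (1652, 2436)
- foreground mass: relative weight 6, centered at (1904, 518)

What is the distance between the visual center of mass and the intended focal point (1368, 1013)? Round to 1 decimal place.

≈ 604.9

Weights sum to 4 + 2 + 3 + 8 + 6 = 23.
Σw·x = 4·1903 + 2·2361 + 3·1561 + 8·1652 + 6·1904 = 41657, so x̄ = 41657/23 ≈ 1811.17.
Σw·y = 4·1029 + 2·791 + 3·1491 + 8·2436 + 6·518 = 32767, so ȳ = 32767/23 ≈ 1424.65.
From (1368, 1013): dx = 443.17, dy = 411.65, so the distance is √(dx²+dy²) ≈ 604.86.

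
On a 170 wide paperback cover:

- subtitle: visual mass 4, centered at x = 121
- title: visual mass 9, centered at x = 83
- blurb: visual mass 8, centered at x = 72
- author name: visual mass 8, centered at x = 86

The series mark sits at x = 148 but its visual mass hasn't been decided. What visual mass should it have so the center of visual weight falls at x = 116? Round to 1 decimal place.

Known weights sum to 4 + 9 + 8 + 8 = 29; their moment is 4·121 + 9·83 + 8·72 + 8·86 = 2495.
Balance at x = 116 requires (2495 + w·148) / (29 + w) = 116.
So w = (116·29 − 2495)/(148 − 116) = 869/32 ≈ 27.16.

w ≈ 27.2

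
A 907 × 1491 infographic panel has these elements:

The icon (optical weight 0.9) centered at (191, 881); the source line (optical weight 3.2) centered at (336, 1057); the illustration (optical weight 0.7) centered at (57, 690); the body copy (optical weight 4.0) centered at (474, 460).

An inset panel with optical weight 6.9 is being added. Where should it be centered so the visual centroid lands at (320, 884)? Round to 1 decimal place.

With the inset panel, Σw becomes 0.9 + 3.2 + 0.7 + 4.0 + 6.9 = 15.7.
x: target moment 15.7×320 = 5024.0; current 0.9·191 + 3.2·336 + 0.7·57 + 4.0·474 = 3183.0; the inset panel supplies 1841.0, so x = 1841.0/6.9 ≈ 266.81.
y: target moment 15.7×884 = 13878.8; current 0.9·881 + 3.2·1057 + 0.7·690 + 4.0·460 = 6498.3; the inset panel supplies 7380.5, so y = 7380.5/6.9 ≈ 1069.64.

(266.8, 1069.6)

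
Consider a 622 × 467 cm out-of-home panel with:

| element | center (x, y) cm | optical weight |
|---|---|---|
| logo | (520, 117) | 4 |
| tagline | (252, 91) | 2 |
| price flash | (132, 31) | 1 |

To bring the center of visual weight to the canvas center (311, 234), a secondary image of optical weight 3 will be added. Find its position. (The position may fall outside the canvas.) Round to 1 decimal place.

After adding the secondary image, total weight = 4 + 2 + 1 + 3 = 10.
x: target moment 10×311 = 3110; current 4·520 + 2·252 + 1·132 = 2716; the secondary image supplies 394, so x = 394/3 ≈ 131.33.
y: target moment 10×234 = 2340; current 4·117 + 2·91 + 1·31 = 681; the secondary image supplies 1659, so y = 1659/3 ≈ 553.00.

(131.3, 553.0)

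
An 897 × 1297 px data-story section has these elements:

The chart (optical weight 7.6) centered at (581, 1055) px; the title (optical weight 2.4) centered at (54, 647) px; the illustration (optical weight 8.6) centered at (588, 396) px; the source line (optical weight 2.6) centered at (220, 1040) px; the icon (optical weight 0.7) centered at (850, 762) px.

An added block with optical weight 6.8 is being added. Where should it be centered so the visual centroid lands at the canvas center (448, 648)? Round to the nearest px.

New total weight: (7.6 + 2.4 + 8.6 + 2.6 + 0.7) + 6.8 = 28.7.
Along x: (10769.0 + 6.8·x) / 28.7 = 448 (existing moment 7.6·581 + 2.4·54 + 8.6·588 + 2.6·220 + 0.7·850 = 10769.0) ⇒ x = (12857.6 − 10769.0) / 6.8 ≈ 307.15.
Along y: (16213.8 + 6.8·y) / 28.7 = 648 (existing moment 7.6·1055 + 2.4·647 + 8.6·396 + 2.6·1040 + 0.7·762 = 16213.8) ⇒ y = (18597.6 − 16213.8) / 6.8 ≈ 350.56.

(307, 351)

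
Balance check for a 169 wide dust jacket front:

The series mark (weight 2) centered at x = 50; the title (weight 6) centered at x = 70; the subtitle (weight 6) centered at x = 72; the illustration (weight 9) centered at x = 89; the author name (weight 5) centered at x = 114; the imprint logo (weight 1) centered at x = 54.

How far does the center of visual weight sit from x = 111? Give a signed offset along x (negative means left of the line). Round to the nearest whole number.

Σw = 2 + 6 + 6 + 9 + 5 + 1 = 29.
x: moment 2377 / weight 29 ≈ 81.97
Against x = 111, that's 81.97 − 111 = -29.03.

≈ -29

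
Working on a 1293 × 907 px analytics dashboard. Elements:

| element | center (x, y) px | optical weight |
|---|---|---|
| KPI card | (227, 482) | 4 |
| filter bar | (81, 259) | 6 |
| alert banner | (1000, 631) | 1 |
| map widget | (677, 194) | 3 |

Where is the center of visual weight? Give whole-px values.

Weights sum to 4 + 6 + 1 + 3 = 14.
x-moment: 4·227 + 6·81 + 1·1000 + 3·677 = 4425; centroid 4425/14 ≈ 316.07.
y-moment: 4·482 + 6·259 + 1·631 + 3·194 = 4695; centroid 4695/14 ≈ 335.36.

(316, 335)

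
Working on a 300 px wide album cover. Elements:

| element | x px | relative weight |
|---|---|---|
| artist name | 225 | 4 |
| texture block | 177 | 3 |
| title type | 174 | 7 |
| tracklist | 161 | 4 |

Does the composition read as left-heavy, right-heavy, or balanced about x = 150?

Total weight = 4 + 3 + 7 + 4 = 18.
x-moment: 4·225 + 3·177 + 7·174 + 4·161 = 3293; centroid 3293/18 ≈ 182.94.
182.9 vs midline 150 → right-heavy.

right-heavy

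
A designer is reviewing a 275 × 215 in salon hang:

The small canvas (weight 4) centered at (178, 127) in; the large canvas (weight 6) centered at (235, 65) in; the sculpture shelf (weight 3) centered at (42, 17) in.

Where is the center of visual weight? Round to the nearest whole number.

Total weight = 4 + 6 + 3 = 13.
Σw·x = 4·178 + 6·235 + 3·42 = 2248, so x̄ = 2248/13 ≈ 172.92.
Σw·y = 4·127 + 6·65 + 3·17 = 949, so ȳ = 949/13 ≈ 73.00.

(173, 73)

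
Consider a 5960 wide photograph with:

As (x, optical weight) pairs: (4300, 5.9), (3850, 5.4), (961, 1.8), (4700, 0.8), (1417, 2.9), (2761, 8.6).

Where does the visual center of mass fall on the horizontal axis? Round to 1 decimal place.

Weights sum to 5.9 + 5.4 + 1.8 + 0.8 + 2.9 + 8.6 = 25.4.
Σw·x = 5.9·4300 + 5.4·3850 + 1.8·961 + 0.8·4700 + 2.9·1417 + 8.6·2761 = 79503.7, so x̄ = 79503.7/25.4 ≈ 3130.07.

x ≈ 3130.1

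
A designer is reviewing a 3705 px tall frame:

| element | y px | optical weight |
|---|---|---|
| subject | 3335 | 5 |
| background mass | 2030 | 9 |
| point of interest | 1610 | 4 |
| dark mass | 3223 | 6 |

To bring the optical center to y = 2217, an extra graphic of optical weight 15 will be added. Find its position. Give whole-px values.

New total weight: (5 + 9 + 4 + 6) + 15 = 39.
y: need Σw·y = 39·2217 = 86463. Existing = 5·3335 + 9·2030 + 4·1610 + 6·3223 = 60723. Remainder 25740 / 15 ≈ 1716.00.

y ≈ 1716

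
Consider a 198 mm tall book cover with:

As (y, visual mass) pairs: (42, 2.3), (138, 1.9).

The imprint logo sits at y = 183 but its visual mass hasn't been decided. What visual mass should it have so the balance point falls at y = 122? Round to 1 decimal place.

Existing Σw = 4.2 (2.3 + 1.9); existing moment 2.3·42 + 1.9·138 = 358.8.
Set Σw·y/Σw = 122: (358.8 + 183w) = 122·(4.2 + w).
Rearranging, w·(183 − 122) = 122·4.2 − 358.8 = 153.6, so w ≈ 153.6/61 = 2.52.

w ≈ 2.5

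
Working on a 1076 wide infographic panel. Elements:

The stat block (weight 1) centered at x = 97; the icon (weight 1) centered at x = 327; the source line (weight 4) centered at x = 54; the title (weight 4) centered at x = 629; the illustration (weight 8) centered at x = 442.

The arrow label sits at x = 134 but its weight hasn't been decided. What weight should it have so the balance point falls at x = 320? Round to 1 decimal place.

Existing Σw = 18 (1 + 1 + 4 + 4 + 8); existing moment 1·97 + 1·327 + 4·54 + 4·629 + 8·442 = 6692.
Set Σw·x/Σw = 320: (6692 + 134w) = 320·(18 + w).
Rearranging, w·(134 − 320) = 320·18 − 6692 = -932, so w ≈ -932/-186 = 5.01.

w ≈ 5.0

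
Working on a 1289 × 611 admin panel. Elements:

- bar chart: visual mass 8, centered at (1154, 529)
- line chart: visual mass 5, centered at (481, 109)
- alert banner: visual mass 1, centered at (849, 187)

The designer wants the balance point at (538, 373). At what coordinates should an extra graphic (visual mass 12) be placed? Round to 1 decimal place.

With the extra graphic, Σw becomes 8 + 5 + 1 + 12 = 26.
Along x: (12486 + 12·x) / 26 = 538 (existing moment 8·1154 + 5·481 + 1·849 = 12486) ⇒ x = (13988 − 12486) / 12 ≈ 125.17.
Along y: (4964 + 12·y) / 26 = 373 (existing moment 8·529 + 5·109 + 1·187 = 4964) ⇒ y = (9698 − 4964) / 12 ≈ 394.50.

(125.2, 394.5)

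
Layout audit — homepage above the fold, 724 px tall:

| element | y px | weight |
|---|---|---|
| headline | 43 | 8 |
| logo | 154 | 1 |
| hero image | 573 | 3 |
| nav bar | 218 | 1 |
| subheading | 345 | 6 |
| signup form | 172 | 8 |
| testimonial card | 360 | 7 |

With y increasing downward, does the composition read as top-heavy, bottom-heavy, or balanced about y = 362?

Weights sum to 8 + 1 + 3 + 1 + 6 + 8 + 7 = 34.
y: moment 8401 / weight 34 ≈ 247.09
247.1 lies above (smaller y than) the midline 362, so the layout is top-heavy.

top-heavy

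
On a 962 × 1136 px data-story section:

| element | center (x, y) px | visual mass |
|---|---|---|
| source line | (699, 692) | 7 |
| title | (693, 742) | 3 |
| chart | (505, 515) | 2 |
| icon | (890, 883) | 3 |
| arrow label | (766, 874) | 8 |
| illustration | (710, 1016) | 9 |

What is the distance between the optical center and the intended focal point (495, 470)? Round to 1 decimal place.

Weights sum to 7 + 3 + 2 + 3 + 8 + 9 = 32.
x-moment: 7·699 + 3·693 + 2·505 + 3·890 + 8·766 + 9·710 = 23170; centroid 23170/32 ≈ 724.06.
y-moment: 7·692 + 3·742 + 2·515 + 3·883 + 8·874 + 9·1016 = 26885; centroid 26885/32 ≈ 840.16.
Relative to (495, 470): Δ = (229.06, 370.16); |Δ| = √(229.06² + 370.16²) ≈ 435.30.

≈ 435.3 px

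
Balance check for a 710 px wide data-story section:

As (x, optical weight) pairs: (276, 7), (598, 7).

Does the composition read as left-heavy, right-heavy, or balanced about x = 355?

Total weight = 7 + 7 = 14.
Σw·x = 7·276 + 7·598 = 6118, so x̄ = 6118/14 ≈ 437.00.
437.0 vs midline 355 → right-heavy.

right-heavy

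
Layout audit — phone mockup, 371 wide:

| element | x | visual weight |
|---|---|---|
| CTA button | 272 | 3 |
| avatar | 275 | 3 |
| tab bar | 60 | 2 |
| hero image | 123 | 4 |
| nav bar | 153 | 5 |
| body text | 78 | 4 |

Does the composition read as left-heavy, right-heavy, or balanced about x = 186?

Σw = 3 + 3 + 2 + 4 + 5 + 4 = 21.
Σw·x = 3·272 + 3·275 + 2·60 + 4·123 + 5·153 + 4·78 = 3330, so x̄ = 3330/21 ≈ 158.57.
158.6 lies left of the midline 186, so the layout is left-heavy.

left-heavy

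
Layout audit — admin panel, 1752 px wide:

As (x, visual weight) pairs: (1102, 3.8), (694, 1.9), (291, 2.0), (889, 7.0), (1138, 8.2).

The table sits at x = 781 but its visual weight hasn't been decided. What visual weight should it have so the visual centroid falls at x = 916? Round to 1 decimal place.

Fixed elements: Σw = 3.8 + 1.9 + 2.0 + 7.0 + 8.2 = 22.9, Σw·x = 3.8·1102 + 1.9·694 + 2.0·291 + 7.0·889 + 8.2·1138 = 21642.8.
For the centroid to hit 916: (21642.8 + w·781) / (22.9 + w) = 916.
So w = (916·22.9 − 21642.8)/(781 − 916) = -666.4/-135 ≈ 4.94.

w ≈ 4.9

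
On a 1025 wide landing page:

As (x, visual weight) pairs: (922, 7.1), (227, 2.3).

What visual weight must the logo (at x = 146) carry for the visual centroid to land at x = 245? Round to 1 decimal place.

w ≈ 48.1

Fixed elements: Σw = 7.1 + 2.3 = 9.4, Σw·x = 7.1·922 + 2.3·227 = 7068.3.
For the centroid to hit 245: (7068.3 + w·146) / (9.4 + w) = 245.
Solving: w = (245·9.4 − 7068.3) / (146 − 245) = -4765.3 / -99 ≈ 48.13.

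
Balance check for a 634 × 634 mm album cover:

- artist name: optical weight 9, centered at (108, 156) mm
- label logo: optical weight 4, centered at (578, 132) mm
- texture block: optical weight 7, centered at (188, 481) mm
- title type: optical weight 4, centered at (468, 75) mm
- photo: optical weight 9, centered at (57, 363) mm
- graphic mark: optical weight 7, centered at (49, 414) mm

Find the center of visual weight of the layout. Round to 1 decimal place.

Weights sum to 9 + 4 + 7 + 4 + 9 + 7 = 40.
Σw·x = 7328; x̄ = 7328/40 ≈ 183.20.
Σw·y = 11764; ȳ = 11764/40 ≈ 294.10.

(183.2, 294.1)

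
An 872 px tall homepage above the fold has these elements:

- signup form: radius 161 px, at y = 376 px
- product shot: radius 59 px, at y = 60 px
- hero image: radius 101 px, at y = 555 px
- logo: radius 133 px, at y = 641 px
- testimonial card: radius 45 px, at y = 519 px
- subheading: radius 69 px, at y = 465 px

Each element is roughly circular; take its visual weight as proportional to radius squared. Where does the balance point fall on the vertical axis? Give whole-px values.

y ≈ 472

Weights ∝ r²: signup form 161² = 25921, product shot 59² = 3481, hero image 101² = 10201, logo 133² = 17689, testimonial card 45² = 2025, subheading 69² = 4761; Σw = 64078.
Σw·y = 25921·376 + 3481·60 + 10201·555 + 17689·641 + 2025·519 + 4761·465 = 30220200, so ȳ = 30220200/64078 ≈ 471.62.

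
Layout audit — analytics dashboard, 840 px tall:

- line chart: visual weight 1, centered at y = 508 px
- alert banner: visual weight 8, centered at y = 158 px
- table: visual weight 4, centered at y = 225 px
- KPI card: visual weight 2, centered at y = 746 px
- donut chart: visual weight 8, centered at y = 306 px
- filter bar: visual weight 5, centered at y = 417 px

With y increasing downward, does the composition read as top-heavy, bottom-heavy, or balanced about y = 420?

Σw = 1 + 8 + 4 + 2 + 8 + 5 = 28.
Σw·y = 8697; ȳ = 8697/28 ≈ 310.61.
310.6 vs midline 420 → top-heavy.

top-heavy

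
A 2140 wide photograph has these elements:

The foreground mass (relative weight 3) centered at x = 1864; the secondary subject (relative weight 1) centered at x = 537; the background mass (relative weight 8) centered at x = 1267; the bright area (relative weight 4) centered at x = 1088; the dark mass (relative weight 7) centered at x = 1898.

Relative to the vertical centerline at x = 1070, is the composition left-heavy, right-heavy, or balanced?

right-heavy

Σw = 3 + 1 + 8 + 4 + 7 = 23.
x: (3·1864 + 1·537 + 8·1267 + 4·1088 + 7·1898) / 23 = 33903 / 23 ≈ 1474.04
Since 1474.0 is right of 1070, the composition reads right-heavy.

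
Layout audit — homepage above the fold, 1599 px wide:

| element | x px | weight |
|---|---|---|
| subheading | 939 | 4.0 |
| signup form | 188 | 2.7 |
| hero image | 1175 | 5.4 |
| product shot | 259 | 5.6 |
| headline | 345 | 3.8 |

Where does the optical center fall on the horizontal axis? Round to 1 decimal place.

Σw = 4.0 + 2.7 + 5.4 + 5.6 + 3.8 = 21.5.
x-moment: 4.0·939 + 2.7·188 + 5.4·1175 + 5.6·259 + 3.8·345 = 13370.0; centroid 13370.0/21.5 ≈ 621.86.

x ≈ 621.9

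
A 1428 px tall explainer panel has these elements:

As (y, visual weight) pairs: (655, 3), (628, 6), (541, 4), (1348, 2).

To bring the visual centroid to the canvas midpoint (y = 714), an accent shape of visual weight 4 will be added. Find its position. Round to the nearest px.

New total weight: (3 + 6 + 4 + 2) + 4 = 19.
Along y: (10593 + 4·y) / 19 = 714 (existing moment 3·655 + 6·628 + 4·541 + 2·1348 = 10593) ⇒ y = (13566 − 10593) / 4 ≈ 743.25.

y ≈ 743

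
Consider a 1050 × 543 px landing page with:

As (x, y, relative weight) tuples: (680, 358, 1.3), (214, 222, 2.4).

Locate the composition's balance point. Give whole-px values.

Weights sum to 1.3 + 2.4 = 3.7.
x: (1.3·680 + 2.4·214) / 3.7 = 1397.6 / 3.7 ≈ 377.73
y: (1.3·358 + 2.4·222) / 3.7 = 998.2 / 3.7 ≈ 269.78

(378, 270)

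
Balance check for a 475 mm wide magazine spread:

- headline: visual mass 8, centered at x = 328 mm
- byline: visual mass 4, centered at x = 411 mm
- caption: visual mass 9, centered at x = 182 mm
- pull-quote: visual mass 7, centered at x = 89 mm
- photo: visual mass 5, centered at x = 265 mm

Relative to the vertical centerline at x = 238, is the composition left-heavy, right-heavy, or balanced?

Total weight = 8 + 4 + 9 + 7 + 5 = 33.
x-moment: 8·328 + 4·411 + 9·182 + 7·89 + 5·265 = 7854; centroid 7854/33 ≈ 238.00.
That equals the midline 238 — balanced.

balanced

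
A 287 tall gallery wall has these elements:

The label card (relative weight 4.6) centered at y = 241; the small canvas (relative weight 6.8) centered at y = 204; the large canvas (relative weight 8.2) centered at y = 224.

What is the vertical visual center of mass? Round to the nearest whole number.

Σw = 4.6 + 6.8 + 8.2 = 19.6.
y-moment: 4.6·241 + 6.8·204 + 8.2·224 = 4332.6; centroid 4332.6/19.6 ≈ 221.05.

y ≈ 221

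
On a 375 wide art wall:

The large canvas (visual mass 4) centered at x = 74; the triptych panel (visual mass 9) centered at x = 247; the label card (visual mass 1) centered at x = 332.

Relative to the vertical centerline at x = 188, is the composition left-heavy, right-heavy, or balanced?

Σw = 4 + 9 + 1 = 14.
Σw·x = 4·74 + 9·247 + 1·332 = 2851, so x̄ = 2851/14 ≈ 203.64.
Since 203.6 is right of 188, the composition reads right-heavy.

right-heavy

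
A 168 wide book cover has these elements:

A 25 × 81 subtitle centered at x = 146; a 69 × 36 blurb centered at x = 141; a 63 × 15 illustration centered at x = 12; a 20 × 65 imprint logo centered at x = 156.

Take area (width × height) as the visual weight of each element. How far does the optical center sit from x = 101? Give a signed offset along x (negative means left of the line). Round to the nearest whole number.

Taking area as weight: subtitle 25·81 = 2025, blurb 69·36 = 2484, illustration 63·15 = 945, imprint logo 20·65 = 1300. Sum 6754.
Σw·x = 2025·146 + 2484·141 + 945·12 + 1300·156 = 860034, so x̄ = 860034/6754 ≈ 127.34.
Against x = 101, that's 127.34 − 101 = 26.34.

≈ 26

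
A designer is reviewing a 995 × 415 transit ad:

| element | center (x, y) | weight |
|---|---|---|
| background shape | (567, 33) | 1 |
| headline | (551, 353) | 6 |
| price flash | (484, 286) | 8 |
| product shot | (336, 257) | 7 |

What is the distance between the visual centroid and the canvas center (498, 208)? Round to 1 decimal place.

≈ 85.0

Weights sum to 1 + 6 + 8 + 7 = 22.
x: (1·567 + 6·551 + 8·484 + 7·336) / 22 = 10097 / 22 ≈ 458.95
y: (1·33 + 6·353 + 8·286 + 7·257) / 22 = 6238 / 22 ≈ 283.55
Relative to (498, 208): Δ = (-39.05, 75.55); |Δ| = √(-39.05² + 75.55²) ≈ 85.04.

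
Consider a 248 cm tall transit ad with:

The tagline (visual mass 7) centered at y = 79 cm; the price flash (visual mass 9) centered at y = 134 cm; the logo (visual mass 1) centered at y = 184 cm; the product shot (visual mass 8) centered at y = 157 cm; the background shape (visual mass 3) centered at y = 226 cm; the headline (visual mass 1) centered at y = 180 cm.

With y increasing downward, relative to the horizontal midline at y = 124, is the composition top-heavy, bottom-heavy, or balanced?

bottom-heavy

Weights sum to 7 + 9 + 1 + 8 + 3 + 1 = 29.
y: moment 4057 / weight 29 ≈ 139.90
139.9 lies below (larger y than) the midline 124, so the layout is bottom-heavy.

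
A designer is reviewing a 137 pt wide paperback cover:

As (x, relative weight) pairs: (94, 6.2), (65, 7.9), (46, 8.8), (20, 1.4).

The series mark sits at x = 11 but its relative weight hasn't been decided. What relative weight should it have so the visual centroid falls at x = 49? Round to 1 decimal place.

Fixed elements: Σw = 6.2 + 7.9 + 8.8 + 1.4 = 24.3, Σw·x = 6.2·94 + 7.9·65 + 8.8·46 + 1.4·20 = 1529.1.
Balance at x = 49 requires (1529.1 + w·11) / (24.3 + w) = 49.
So w = (49·24.3 − 1529.1)/(11 − 49) = -338.4/-38 ≈ 8.91.

w ≈ 8.9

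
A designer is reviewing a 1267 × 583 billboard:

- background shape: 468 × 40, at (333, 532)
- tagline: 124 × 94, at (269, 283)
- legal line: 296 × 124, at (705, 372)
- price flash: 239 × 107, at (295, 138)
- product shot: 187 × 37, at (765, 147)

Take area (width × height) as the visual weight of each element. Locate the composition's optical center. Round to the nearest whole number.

Taking area as weight: background shape 468·40 = 18720, tagline 124·94 = 11656, legal line 296·124 = 36704, price flash 239·107 = 25573, product shot 187·37 = 6919. Sum 99572.
x-moment: 18720·333 + 11656·269 + 36704·705 + 25573·295 + 6919·765 = 48082614; centroid 48082614/99572 ≈ 482.89.
y-moment: 18720·532 + 11656·283 + 36704·372 + 25573·138 + 6919·147 = 31457743; centroid 31457743/99572 ≈ 315.93.

(483, 316)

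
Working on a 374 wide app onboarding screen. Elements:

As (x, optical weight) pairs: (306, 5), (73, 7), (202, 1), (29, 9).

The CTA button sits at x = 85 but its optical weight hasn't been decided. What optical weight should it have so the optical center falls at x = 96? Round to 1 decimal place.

w ≈ 35.6

Existing Σw = 22 (5 + 7 + 1 + 9); existing moment 5·306 + 7·73 + 1·202 + 9·29 = 2504.
Set Σw·x/Σw = 96: (2504 + 85w) = 96·(22 + w).
Solving: w = (96·22 − 2504) / (85 − 96) = -392 / -11 ≈ 35.64.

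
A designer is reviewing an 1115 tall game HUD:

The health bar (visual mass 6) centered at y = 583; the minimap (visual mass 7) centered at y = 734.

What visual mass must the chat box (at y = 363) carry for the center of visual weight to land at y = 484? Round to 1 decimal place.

w ≈ 19.4

Existing Σw = 13 (6 + 7); existing moment 6·583 + 7·734 = 8636.
Set Σw·y/Σw = 484: (8636 + 363w) = 484·(13 + w).
So w = (484·13 − 8636)/(363 − 484) = -2344/-121 ≈ 19.37.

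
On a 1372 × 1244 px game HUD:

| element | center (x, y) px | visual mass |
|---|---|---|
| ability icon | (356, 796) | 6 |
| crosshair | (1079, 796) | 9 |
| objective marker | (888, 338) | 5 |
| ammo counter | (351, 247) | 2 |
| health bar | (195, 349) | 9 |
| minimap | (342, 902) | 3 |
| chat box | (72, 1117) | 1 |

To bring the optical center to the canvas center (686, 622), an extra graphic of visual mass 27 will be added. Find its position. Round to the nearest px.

With the extra graphic, Σw becomes 6 + 9 + 5 + 2 + 9 + 3 + 1 + 27 = 62.
x: target moment 62×686 = 42532; current 6·356 + 9·1079 + 5·888 + 2·351 + 9·195 + 3·342 + 1·72 = 19842; the extra graphic supplies 22690, so x = 22690/27 ≈ 840.37.
y: target moment 62×622 = 38564; current 6·796 + 9·796 + 5·338 + 2·247 + 9·349 + 3·902 + 1·1117 = 21088; the extra graphic supplies 17476, so y = 17476/27 ≈ 647.26.

(840, 647)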